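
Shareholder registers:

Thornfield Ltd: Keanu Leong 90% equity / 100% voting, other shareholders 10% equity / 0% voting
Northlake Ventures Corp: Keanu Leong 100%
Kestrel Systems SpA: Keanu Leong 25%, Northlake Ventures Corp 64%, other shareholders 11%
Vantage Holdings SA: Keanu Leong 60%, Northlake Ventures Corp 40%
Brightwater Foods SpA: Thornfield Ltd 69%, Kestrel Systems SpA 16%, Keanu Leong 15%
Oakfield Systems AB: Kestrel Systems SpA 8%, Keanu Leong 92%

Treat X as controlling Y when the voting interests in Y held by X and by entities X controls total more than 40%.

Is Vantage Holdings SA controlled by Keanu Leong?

Keanu holds 100% of Northlake, so Keanu controls Northlake.
Keanu and Northlake together hold 60% + 40% = 100% of Vantage, so Keanu controls Vantage.

Yes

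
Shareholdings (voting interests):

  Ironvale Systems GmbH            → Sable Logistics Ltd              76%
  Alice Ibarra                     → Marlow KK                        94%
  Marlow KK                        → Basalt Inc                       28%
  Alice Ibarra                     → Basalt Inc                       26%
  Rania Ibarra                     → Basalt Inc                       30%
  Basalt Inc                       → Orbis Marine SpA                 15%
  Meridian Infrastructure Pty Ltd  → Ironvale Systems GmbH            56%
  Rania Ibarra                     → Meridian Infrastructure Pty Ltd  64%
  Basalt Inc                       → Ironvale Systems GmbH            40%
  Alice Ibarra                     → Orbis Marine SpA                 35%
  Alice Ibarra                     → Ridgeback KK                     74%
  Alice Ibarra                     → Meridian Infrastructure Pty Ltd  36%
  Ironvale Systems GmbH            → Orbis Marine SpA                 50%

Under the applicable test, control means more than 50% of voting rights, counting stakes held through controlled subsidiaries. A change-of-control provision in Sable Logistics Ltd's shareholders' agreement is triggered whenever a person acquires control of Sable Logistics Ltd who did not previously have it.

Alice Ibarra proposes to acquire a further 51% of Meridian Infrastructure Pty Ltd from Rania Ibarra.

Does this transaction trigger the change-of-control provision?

Yes

The purchase adds only to Alice's holdings (Rania's stake shrinks), so Alice is the only person who could newly come to control Sable.
Alice holds 94% of Marlow, so Alice controls Marlow.
Marlow and Alice together hold 28% + 26% = 54% of Basalt, so Alice controls Basalt.
Alice holds 74% of Ridgeback, so Alice controls Ridgeback.
Neither Alice nor any entity Alice controls holds any voting interest in Sable.
So before the transaction, Alice does not control Sable.
After the purchase, Alice's direct stake in Meridian rises to 36% + 51% = 87%, and Rania's stake falls to 13%.
Alice holds 87% of Meridian, so Alice controls Meridian.
Meridian and Basalt together hold 56% + 40% = 96% of Ironvale, so Alice controls Ironvale.
Ironvale holds 76% of Sable, so Alice controls Sable.
Alice did not control Sable before and does after, so the clause is triggered.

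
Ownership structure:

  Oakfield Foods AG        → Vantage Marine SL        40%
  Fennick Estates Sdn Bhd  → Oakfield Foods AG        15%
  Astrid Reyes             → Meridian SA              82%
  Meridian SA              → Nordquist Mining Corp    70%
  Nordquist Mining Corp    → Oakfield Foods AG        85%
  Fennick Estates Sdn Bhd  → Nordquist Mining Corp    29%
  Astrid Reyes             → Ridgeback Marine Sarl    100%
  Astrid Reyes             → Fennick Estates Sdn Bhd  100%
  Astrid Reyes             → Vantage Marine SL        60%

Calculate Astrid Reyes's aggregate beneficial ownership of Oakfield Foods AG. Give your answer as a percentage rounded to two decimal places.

88.44%

Astrid reaches Oakfield along 3 paths.
Via Meridian → Nordquist: 82% × 70% × 85% = 48.79%.
Via Fennick → Nordquist: 100% × 29% × 85% = 24.65%.
Via Fennick: 100% × 15% = 15%.
Total: 48.79% + 24.65% + 15% = 88.44%.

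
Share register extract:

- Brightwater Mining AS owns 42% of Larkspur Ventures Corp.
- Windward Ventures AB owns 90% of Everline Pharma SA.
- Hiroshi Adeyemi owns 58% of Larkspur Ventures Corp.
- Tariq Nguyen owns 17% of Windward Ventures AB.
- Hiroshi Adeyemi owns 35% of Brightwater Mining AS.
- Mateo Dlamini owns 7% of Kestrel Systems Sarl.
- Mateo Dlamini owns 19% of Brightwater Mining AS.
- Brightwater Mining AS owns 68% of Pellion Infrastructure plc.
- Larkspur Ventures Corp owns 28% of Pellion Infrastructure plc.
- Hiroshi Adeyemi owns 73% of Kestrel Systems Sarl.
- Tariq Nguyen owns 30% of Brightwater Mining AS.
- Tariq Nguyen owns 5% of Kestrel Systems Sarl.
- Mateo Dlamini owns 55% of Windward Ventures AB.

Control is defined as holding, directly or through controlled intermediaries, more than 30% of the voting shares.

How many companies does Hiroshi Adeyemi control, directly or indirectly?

4

Hiroshi holds 35% of Brightwater, so Hiroshi controls Brightwater.
Hiroshi holds 73% of Kestrel, so Hiroshi controls Kestrel.
Hiroshi and Brightwater together hold 58% + 42% = 100% of Larkspur, so Hiroshi controls Larkspur.
Brightwater and Larkspur together hold 68% + 28% = 96% of Pellion, so Hiroshi controls Pellion.
No other company's threshold is met.
Hiroshi controls 4 companies.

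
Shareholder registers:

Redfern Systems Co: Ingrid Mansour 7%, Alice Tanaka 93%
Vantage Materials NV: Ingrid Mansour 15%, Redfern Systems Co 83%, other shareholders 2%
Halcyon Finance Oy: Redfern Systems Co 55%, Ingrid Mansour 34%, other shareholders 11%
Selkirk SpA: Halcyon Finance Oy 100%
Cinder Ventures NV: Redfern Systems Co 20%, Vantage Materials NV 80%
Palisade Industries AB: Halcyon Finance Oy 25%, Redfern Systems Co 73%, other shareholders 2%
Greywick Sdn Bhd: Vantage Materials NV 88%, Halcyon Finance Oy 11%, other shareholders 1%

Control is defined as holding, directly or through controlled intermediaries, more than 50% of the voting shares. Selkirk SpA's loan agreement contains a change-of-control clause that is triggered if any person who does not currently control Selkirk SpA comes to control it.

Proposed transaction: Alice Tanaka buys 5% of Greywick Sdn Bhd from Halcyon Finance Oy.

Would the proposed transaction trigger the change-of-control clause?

The purchase adds only to Alice's holdings (Halcyon's stake shrinks), so Alice is the only person who could newly come to control Selkirk.
Alice holds 93% of Redfern, so Alice controls Redfern.
Redfern holds 55% of Halcyon, so Alice controls Halcyon.
Halcyon holds 100% of Selkirk, so Alice controls Selkirk.
So Alice already controls Selkirk before the transaction.
After the purchase, Alice holds 5% of Greywick directly, and Halcyon's stake falls to 6%.
Alice controlled Selkirk already, so this is not a new person acquiring control; every other person's position is unchanged or reduced.
No new person acquires control, so the clause is not triggered.

No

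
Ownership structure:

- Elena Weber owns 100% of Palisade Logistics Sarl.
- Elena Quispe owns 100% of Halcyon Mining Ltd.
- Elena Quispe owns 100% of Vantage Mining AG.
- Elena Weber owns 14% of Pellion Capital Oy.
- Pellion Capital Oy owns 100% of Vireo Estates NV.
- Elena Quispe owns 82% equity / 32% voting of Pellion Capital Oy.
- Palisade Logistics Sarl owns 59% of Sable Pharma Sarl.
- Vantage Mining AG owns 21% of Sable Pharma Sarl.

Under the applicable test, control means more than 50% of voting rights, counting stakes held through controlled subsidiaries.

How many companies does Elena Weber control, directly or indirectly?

Elena Weber holds 100% of Palisade, so Elena Weber controls Palisade.
Palisade holds 59% of Sable, so Elena Weber controls Sable.
No other company's threshold is met.
Elena Weber controls 2 companies.

2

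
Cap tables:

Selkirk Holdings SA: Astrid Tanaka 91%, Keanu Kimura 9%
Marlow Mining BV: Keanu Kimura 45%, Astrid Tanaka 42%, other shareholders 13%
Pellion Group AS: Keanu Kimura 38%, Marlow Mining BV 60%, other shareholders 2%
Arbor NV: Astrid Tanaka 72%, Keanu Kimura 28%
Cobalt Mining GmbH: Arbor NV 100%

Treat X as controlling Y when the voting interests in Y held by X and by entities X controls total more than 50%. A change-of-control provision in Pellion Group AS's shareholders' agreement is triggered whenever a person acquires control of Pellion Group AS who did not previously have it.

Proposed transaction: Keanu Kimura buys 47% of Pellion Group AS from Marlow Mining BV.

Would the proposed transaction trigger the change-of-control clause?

The purchase adds only to Keanu's holdings (Marlow's stake shrinks), so Keanu is the only person who could newly come to control Pellion.
Keanu's largest direct stake is 45% in Marlow, which does not meet the threshold, so Keanu controls no company.
In Pellion, Keanu's side holds only 38%, not > 50%.
So before the transaction, Keanu does not control Pellion.
After the purchase, Keanu's direct stake in Pellion rises to 38% + 47% = 85%, and Marlow's stake falls to 13%.
Keanu holds 85% of Pellion, so Keanu controls Pellion.
Keanu did not control Pellion before and does after, so the clause is triggered.

Yes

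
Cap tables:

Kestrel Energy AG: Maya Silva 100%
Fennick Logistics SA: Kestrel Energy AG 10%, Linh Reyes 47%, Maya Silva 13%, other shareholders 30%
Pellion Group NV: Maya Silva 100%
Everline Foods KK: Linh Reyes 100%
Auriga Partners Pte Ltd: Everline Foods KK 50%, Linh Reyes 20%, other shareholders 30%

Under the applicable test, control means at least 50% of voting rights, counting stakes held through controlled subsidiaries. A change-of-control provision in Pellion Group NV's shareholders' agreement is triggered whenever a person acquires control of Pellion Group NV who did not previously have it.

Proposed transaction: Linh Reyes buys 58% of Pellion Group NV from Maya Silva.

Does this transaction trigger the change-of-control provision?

Yes

The purchase adds only to Linh's holdings (Maya's stake shrinks), so Linh is the only person who could newly come to control Pellion.
Linh holds 100% of Everline, so Linh controls Everline.
Everline and Linh together hold 50% + 20% = 70% of Auriga, so Linh controls Auriga.
Neither Linh nor any entity Linh controls holds any voting interest in Pellion.
So before the transaction, Linh does not control Pellion.
After the purchase, Linh holds 58% of Pellion directly, and Maya's stake falls to 42%.
Linh holds 58% of Pellion, so Linh controls Pellion.
Linh did not control Pellion before and does after, so the clause is triggered.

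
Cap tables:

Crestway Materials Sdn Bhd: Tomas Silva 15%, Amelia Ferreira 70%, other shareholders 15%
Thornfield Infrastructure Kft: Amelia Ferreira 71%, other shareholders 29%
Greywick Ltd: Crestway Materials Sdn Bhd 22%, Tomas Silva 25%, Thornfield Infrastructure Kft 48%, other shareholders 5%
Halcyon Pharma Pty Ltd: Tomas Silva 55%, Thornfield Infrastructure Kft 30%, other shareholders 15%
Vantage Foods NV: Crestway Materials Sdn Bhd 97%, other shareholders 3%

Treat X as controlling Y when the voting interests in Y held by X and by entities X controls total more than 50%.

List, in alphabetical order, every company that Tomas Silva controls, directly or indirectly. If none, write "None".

Tomas holds 55% of Halcyon, so Tomas controls Halcyon.
No other company's threshold is met.

Halcyon Pharma Pty Ltd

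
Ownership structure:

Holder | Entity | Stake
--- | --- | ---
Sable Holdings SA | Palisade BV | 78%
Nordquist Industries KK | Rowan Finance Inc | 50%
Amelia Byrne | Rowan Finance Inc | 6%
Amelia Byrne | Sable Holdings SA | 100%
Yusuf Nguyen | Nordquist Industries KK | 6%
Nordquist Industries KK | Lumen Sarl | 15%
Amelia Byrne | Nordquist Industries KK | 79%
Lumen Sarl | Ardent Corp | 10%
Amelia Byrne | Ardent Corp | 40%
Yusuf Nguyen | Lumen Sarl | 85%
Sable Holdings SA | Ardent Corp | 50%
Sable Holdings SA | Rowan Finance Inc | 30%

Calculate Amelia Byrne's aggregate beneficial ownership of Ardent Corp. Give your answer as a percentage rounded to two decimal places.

91.19%

Amelia reaches Ardent along 3 paths.
Via Nordquist → Lumen: 79% × 15% × 10% = 1.185%.
Direct stake: 40% = 40%.
Via Sable: 100% × 50% = 50%.
Total: 1.185% + 40% + 50% = 91.185%.
Rounded: 91.19%.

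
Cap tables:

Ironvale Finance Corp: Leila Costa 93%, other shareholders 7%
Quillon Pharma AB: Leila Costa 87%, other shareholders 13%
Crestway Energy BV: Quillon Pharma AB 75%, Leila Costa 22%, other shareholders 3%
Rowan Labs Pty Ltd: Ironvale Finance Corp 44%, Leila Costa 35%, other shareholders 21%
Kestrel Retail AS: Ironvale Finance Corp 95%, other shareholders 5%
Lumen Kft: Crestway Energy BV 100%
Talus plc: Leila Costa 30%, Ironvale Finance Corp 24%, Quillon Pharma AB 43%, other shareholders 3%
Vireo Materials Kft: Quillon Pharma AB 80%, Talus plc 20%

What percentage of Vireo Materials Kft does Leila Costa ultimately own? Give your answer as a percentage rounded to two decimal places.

Leila reaches Vireo along 4 paths.
Via Quillon: 87% × 80% = 69.6%.
Via Talus: 30% × 20% = 6%.
Via Ironvale → Talus: 93% × 24% × 20% = 4.464%.
Via Quillon → Talus: 87% × 43% × 20% = 7.482%.
Total: 69.6% + 6% + 4.464% + 7.482% = 87.546%.
Rounded: 87.55%.

87.55%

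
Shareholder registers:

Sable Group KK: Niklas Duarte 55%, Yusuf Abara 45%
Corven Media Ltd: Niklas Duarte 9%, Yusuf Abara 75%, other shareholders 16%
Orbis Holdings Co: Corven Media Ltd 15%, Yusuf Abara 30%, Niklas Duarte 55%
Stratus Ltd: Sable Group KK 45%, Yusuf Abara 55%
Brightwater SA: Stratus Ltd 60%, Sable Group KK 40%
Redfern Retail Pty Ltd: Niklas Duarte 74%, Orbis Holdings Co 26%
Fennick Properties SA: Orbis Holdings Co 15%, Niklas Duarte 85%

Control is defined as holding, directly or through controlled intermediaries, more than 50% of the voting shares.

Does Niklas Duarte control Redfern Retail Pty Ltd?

Niklas holds 55% of Orbis, so Niklas controls Orbis.
Niklas and Orbis together hold 74% + 26% = 100% of Redfern, so Niklas controls Redfern.

Yes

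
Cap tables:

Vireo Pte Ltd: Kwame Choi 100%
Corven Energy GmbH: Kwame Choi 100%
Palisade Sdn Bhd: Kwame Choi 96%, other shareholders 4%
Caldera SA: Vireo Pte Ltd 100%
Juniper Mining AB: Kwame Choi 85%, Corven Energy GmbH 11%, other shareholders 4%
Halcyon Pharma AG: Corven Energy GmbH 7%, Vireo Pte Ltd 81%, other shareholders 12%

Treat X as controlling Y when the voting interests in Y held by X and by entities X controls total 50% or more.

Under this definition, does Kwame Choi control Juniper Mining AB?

Yes

Kwame holds 100% of Corven, so Kwame controls Corven.
Kwame and Corven together hold 85% + 11% = 96% of Juniper, so Kwame controls Juniper.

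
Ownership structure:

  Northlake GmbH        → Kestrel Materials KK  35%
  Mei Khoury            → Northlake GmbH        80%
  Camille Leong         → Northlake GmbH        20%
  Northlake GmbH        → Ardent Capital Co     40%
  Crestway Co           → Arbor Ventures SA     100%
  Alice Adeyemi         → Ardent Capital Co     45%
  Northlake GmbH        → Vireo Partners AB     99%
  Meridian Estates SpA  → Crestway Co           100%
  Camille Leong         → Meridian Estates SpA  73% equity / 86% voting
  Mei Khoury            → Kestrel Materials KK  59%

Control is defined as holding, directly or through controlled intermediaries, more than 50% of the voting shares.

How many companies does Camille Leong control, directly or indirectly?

Camille holds 86% of Meridian, so Camille controls Meridian.
Meridian holds 100% of Crestway, so Camille controls Crestway.
Crestway holds 100% of Arbor, so Camille controls Arbor.
No other company's threshold is met.
Camille controls 3 companies.

3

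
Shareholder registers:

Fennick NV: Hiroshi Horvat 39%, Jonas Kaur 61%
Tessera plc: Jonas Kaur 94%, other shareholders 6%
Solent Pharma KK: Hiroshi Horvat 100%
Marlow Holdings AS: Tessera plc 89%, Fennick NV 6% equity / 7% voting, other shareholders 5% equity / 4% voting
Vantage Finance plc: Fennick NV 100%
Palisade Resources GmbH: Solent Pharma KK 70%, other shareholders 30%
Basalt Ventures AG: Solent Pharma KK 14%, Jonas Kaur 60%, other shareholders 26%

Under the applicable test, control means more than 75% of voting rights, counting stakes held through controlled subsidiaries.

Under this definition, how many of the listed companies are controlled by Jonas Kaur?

2

Jonas holds 94% of Tessera, so Jonas controls Tessera.
Tessera holds 89% of Marlow, so Jonas controls Marlow.
No other company's threshold is met.
Jonas controls 2 companies.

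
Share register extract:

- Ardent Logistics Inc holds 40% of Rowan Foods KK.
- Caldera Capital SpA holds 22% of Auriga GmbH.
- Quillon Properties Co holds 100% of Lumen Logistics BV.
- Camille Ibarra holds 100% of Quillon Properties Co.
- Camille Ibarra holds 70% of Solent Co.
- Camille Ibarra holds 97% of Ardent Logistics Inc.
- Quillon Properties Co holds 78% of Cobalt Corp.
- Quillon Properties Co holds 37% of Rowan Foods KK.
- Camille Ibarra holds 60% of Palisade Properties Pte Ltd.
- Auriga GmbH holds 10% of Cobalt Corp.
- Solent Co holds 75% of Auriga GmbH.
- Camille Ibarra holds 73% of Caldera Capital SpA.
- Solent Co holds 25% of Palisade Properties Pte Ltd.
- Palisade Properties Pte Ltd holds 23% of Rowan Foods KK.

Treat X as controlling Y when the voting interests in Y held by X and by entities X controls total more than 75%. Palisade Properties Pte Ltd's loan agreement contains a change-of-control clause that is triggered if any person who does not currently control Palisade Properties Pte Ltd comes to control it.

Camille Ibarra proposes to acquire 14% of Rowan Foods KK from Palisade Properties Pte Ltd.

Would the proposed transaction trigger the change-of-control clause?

No

The purchase adds only to Camille's holdings (Palisade's stake shrinks), so Camille is the only person who could newly come to control Palisade.
Camille holds 100% of Quillon, so Camille controls Quillon.
Camille holds 97% of Ardent, so Camille controls Ardent.
Ardent and Quillon together hold 40% + 37% = 77% of Rowan, so Camille controls Rowan.
Quillon holds 100% of Lumen, so Camille controls Lumen.
Quillon holds 78% of Cobalt, so Camille controls Cobalt.
In Palisade, Camille's side holds only 60%, not > 75%.
So before the transaction, Camille does not control Palisade.
After the purchase, Camille holds 14% of Rowan directly, and Palisade's stake falls to 9%.
Ardent and Quillon and Camille together hold 40% + 37% + 14% = 91% of Rowan, so Camille controls Rowan.
After the transaction, Camille's side holds 60% of Palisade, not > 75%, so Camille still does not control Palisade.
No new person acquires control, so the clause is not triggered.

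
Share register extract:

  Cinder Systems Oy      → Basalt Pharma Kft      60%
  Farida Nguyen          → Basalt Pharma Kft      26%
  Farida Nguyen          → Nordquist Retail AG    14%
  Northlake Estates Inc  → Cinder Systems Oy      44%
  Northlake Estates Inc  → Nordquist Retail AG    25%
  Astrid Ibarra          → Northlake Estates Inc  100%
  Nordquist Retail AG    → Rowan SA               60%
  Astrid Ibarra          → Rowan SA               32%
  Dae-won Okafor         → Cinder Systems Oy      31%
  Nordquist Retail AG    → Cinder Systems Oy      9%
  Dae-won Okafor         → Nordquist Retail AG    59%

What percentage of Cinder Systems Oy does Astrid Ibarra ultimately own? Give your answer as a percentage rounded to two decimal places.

46.25%

Astrid reaches Cinder along 2 paths.
Via Northlake → Nordquist: 100% × 25% × 9% = 2.25%.
Via Northlake: 100% × 44% = 44%.
Total: 2.25% + 44% = 46.25%.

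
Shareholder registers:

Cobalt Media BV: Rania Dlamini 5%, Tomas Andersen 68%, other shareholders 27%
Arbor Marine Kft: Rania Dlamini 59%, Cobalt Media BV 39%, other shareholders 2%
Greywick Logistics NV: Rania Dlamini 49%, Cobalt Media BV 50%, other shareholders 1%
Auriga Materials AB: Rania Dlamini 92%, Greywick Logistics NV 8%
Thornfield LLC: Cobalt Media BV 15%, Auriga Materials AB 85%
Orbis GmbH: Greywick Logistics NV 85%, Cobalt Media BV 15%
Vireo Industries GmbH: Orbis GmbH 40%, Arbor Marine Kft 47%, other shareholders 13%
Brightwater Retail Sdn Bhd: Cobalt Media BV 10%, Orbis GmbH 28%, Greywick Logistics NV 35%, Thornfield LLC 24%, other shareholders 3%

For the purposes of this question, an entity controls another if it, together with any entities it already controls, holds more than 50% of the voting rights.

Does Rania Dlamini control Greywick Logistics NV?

No

Rania holds 59% of Arbor, so Rania controls Arbor.
Rania holds 92% of Auriga, so Rania controls Auriga.
Auriga holds 85% of Thornfield, so Rania controls Thornfield.
In Greywick, Rania's side holds only 49%, not > 50%.
So Rania does not control Greywick.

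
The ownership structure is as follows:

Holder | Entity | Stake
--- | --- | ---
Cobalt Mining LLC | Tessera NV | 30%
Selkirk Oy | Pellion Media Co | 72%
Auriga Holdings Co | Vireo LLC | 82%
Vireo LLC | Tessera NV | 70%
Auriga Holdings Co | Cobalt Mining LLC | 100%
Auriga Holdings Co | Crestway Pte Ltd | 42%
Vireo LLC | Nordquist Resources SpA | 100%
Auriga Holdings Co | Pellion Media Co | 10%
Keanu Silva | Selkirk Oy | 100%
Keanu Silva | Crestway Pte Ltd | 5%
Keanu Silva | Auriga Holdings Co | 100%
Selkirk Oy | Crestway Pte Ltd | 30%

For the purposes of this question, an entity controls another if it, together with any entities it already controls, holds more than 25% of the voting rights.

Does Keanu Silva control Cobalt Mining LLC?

Yes

Keanu holds 100% of Auriga, so Keanu controls Auriga.
Auriga holds 100% of Cobalt, so Keanu controls Cobalt.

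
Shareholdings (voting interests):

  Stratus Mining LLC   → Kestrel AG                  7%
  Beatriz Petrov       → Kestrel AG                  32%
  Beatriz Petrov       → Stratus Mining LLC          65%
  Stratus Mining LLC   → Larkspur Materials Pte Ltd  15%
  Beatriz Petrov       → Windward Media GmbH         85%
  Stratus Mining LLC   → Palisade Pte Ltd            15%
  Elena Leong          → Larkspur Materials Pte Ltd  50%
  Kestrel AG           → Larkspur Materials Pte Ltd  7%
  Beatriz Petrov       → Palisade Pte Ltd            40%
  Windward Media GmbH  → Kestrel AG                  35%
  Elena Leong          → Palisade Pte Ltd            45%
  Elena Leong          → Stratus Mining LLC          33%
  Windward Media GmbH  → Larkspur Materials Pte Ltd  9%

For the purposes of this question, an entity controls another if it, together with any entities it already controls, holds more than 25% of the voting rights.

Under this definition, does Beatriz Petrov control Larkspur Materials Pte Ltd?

Beatriz holds 65% of Stratus, so Beatriz controls Stratus.
Beatriz holds 85% of Windward, so Beatriz controls Windward.
Beatriz and Stratus and Windward together hold 32% + 7% + 35% = 74% of Kestrel, so Beatriz controls Kestrel.
Windward and Stratus and Kestrel together hold 9% + 15% + 7% = 31% of Larkspur, so Beatriz controls Larkspur.

Yes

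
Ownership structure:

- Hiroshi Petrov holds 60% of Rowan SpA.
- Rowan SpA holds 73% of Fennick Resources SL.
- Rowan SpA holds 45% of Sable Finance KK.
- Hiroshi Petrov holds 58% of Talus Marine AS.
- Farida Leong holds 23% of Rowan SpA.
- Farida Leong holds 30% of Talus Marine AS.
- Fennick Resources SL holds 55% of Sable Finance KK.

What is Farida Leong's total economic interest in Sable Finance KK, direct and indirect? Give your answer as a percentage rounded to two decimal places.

19.58%

Farida reaches Sable along 2 paths.
Via Rowan: 23% × 45% = 10.35%.
Via Rowan → Fennick: 23% × 73% × 55% = 9.2345%.
Total: 10.35% + 9.2345% = 19.5845%.
Rounded: 19.58%.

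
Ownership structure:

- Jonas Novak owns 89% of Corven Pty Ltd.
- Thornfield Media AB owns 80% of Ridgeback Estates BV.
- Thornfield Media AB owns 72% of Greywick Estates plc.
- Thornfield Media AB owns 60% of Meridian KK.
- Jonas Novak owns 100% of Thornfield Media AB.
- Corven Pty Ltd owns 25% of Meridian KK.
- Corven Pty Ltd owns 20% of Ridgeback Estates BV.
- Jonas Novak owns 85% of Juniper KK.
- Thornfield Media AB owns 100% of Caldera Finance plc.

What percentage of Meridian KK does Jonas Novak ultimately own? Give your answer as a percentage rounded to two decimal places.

Jonas reaches Meridian along 2 paths.
Via Corven: 89% × 25% = 22.25%.
Via Thornfield: 100% × 60% = 60%.
Total: 22.25% + 60% = 82.25%.

82.25%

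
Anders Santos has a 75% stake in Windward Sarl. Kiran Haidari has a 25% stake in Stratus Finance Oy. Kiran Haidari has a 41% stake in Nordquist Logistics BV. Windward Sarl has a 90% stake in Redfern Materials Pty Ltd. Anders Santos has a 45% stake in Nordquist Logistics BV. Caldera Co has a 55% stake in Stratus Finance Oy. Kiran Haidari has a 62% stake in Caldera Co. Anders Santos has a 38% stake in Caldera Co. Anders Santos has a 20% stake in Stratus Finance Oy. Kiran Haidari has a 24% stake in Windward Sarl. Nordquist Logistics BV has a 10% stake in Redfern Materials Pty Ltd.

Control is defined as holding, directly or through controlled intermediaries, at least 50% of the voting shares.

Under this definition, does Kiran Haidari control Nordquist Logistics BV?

No

Kiran holds 62% of Caldera, so Kiran controls Caldera.
Caldera and Kiran together hold 55% + 25% = 80% of Stratus, so Kiran controls Stratus.
In Nordquist, Kiran's side holds only 41%, not ≥ 50%.
So Kiran does not control Nordquist.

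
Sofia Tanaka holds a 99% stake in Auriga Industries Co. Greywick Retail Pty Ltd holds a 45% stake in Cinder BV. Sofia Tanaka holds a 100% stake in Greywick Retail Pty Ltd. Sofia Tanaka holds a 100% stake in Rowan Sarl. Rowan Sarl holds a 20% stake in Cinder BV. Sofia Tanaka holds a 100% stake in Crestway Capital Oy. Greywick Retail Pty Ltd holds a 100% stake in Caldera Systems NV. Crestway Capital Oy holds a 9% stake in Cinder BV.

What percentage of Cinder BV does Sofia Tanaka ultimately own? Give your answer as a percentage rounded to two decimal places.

74.00%

Sofia reaches Cinder along 3 paths.
Via Rowan: 100% × 20% = 20%.
Via Crestway: 100% × 9% = 9%.
Via Greywick: 100% × 45% = 45%.
Total: 20% + 9% + 45% = 74%.
Rounded: 74.00%.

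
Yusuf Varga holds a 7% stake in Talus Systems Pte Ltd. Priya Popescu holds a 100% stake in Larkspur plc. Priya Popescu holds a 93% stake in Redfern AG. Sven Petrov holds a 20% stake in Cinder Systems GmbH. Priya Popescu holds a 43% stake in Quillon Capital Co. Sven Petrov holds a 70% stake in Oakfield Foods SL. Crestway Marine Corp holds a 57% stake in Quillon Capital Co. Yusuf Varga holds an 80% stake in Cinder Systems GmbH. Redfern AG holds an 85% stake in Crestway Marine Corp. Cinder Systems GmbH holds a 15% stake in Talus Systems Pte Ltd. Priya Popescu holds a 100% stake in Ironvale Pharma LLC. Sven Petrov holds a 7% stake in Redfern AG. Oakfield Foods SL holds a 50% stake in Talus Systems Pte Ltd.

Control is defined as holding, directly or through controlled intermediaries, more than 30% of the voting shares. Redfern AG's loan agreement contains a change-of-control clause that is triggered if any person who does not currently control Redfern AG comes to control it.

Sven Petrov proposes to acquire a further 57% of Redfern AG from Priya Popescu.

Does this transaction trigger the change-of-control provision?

The purchase adds only to Sven's holdings (Priya's stake shrinks), so Sven is the only person who could newly come to control Redfern.
Sven holds 70% of Oakfield, so Sven controls Oakfield.
Oakfield holds 50% of Talus, so Sven controls Talus.
In Redfern, Sven's side holds only 7%, not > 30%.
So before the transaction, Sven does not control Redfern.
After the purchase, Sven's direct stake in Redfern rises to 7% + 57% = 64%, and Priya's stake falls to 36%.
Sven holds 64% of Redfern, so Sven controls Redfern.
Sven did not control Redfern before and does after, so the clause is triggered.

Yes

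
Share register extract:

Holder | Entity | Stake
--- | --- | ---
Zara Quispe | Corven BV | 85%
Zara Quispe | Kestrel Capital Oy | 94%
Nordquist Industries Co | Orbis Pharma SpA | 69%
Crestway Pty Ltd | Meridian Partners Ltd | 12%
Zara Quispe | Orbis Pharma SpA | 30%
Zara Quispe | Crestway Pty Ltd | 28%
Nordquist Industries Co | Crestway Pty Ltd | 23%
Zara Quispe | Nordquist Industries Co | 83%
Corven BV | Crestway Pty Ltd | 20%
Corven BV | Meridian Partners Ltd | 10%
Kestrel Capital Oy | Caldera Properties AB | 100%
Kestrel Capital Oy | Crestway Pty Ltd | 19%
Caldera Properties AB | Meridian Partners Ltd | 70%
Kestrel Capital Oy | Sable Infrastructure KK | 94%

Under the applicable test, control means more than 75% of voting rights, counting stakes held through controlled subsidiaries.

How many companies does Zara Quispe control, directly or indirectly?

Zara holds 83% of Nordquist, so Zara controls Nordquist.
Zara holds 85% of Corven, so Zara controls Corven.
Zara holds 94% of Kestrel, so Zara controls Kestrel.
Nordquist and Zara together hold 69% + 30% = 99% of Orbis, so Zara controls Orbis.
Zara and Nordquist and Corven and Kestrel together hold 28% + 23% + 20% + 19% = 90% of Crestway, so Zara controls Crestway.
Kestrel holds 100% of Caldera, so Zara controls Caldera.
Corven and Caldera and Crestway together hold 10% + 70% + 12% = 92% of Meridian, so Zara controls Meridian.
Kestrel holds 94% of Sable, so Zara controls Sable.
Zara controls 8 companies.

8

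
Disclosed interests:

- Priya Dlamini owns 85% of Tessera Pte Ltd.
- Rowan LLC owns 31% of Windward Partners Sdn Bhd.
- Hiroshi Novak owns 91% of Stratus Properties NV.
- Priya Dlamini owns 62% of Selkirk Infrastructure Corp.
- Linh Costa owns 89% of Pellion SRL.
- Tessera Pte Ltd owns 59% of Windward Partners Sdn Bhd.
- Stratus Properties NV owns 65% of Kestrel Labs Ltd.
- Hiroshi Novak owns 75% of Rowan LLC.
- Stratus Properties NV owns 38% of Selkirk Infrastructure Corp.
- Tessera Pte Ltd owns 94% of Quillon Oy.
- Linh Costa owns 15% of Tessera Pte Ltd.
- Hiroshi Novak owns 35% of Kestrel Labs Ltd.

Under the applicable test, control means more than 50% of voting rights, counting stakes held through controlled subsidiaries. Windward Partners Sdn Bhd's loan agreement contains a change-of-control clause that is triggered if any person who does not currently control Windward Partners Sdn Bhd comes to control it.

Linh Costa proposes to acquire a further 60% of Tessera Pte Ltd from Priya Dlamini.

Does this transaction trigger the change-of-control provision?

The purchase adds only to Linh's holdings (Priya's stake shrinks), so Linh is the only person who could newly come to control Windward.
Linh holds 89% of Pellion, so Linh controls Pellion.
Neither Linh nor any entity Linh controls holds any voting interest in Windward.
So before the transaction, Linh does not control Windward.
After the purchase, Linh's direct stake in Tessera rises to 15% + 60% = 75%, and Priya's stake falls to 25%.
Linh holds 75% of Tessera, so Linh controls Tessera.
Tessera holds 59% of Windward, so Linh controls Windward.
Linh did not control Windward before and does after, so the clause is triggered.

Yes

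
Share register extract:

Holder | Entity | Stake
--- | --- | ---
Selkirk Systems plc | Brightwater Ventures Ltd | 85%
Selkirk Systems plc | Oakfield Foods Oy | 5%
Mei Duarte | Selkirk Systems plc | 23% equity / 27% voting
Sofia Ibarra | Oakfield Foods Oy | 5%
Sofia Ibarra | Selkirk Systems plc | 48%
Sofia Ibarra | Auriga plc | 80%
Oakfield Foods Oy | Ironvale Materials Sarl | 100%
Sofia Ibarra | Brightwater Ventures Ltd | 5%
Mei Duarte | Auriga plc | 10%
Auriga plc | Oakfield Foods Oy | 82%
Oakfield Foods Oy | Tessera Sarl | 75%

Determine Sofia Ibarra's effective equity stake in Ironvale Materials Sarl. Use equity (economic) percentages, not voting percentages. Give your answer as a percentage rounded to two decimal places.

73.00%

Sofia reaches Ironvale along 3 paths.
Via Oakfield: 5% × 100% = 5%.
Via Selkirk → Oakfield: 48% × 5% × 100% = 2.4%.
Via Auriga → Oakfield: 80% × 82% × 100% = 65.6%.
Total: 5% + 2.4% + 65.6% = 73%.
Rounded: 73.00%.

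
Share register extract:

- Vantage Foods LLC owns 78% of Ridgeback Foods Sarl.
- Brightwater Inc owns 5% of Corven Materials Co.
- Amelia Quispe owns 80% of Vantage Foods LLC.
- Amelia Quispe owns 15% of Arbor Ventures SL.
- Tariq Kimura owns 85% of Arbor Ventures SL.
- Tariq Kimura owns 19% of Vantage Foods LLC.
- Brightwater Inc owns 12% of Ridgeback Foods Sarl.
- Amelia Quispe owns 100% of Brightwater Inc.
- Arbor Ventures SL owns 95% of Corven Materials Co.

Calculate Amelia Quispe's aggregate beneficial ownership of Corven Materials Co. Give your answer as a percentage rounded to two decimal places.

Amelia reaches Corven along 2 paths.
Via Arbor: 15% × 95% = 14.25%.
Via Brightwater: 100% × 5% = 5%.
Total: 14.25% + 5% = 19.25%.

19.25%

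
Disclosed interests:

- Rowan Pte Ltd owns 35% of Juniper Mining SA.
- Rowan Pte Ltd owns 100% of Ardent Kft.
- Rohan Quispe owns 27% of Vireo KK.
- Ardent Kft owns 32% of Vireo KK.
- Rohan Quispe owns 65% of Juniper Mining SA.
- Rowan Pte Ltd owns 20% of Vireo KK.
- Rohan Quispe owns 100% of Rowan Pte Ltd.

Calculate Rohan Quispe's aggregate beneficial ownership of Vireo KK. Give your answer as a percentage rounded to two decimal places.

Rohan reaches Vireo along 3 paths.
Via Rowan: 100% × 20% = 20%.
Direct stake: 27% = 27%.
Via Rowan → Ardent: 100% × 100% × 32% = 32%.
Total: 20% + 27% + 32% = 79%.
Rounded: 79.00%.

79.00%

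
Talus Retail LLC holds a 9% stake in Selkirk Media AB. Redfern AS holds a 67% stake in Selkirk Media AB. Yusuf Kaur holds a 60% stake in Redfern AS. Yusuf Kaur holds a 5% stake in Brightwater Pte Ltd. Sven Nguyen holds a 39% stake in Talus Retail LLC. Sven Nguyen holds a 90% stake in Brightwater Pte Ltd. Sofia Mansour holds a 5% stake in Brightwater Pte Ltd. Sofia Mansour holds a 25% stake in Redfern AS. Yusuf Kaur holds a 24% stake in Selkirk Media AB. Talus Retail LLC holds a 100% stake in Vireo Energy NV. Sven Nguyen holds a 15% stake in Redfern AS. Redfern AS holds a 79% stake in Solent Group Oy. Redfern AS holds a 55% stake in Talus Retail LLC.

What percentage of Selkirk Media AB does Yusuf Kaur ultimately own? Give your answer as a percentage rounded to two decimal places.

67.17%

Yusuf reaches Selkirk along 3 paths.
Direct stake: 24% = 24%.
Via Redfern → Talus: 60% × 55% × 9% = 2.97%.
Via Redfern: 60% × 67% = 40.2%.
Total: 24% + 2.97% + 40.2% = 67.17%.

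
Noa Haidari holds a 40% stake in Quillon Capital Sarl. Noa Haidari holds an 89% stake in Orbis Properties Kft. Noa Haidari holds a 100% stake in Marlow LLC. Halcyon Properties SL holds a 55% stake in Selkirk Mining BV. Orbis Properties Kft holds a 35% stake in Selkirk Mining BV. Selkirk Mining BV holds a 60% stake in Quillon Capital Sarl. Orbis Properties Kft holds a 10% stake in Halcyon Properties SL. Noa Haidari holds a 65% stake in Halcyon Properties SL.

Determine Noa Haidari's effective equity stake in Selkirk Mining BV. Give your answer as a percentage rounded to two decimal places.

Noa reaches Selkirk along 3 paths.
Via Orbis: 89% × 35% = 31.15%.
Via Halcyon: 65% × 55% = 35.75%.
Via Orbis → Halcyon: 89% × 10% × 55% = 4.895%.
Total: 31.15% + 35.75% + 4.895% = 71.795%.
Rounded: 71.80%.

71.80%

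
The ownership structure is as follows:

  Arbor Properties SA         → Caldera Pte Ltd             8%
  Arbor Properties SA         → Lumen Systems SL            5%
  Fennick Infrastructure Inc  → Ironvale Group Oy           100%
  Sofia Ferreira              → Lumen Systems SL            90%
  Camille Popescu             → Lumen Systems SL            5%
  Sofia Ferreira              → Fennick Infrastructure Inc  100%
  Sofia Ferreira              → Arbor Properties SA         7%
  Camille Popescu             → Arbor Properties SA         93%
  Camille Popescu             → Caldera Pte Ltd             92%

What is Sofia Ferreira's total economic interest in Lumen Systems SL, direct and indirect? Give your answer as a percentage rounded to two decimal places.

90.35%

Sofia reaches Lumen along 2 paths.
Via Arbor: 7% × 5% = 0.35%.
Direct stake: 90% = 90%.
Total: 0.35% + 90% = 90.35%.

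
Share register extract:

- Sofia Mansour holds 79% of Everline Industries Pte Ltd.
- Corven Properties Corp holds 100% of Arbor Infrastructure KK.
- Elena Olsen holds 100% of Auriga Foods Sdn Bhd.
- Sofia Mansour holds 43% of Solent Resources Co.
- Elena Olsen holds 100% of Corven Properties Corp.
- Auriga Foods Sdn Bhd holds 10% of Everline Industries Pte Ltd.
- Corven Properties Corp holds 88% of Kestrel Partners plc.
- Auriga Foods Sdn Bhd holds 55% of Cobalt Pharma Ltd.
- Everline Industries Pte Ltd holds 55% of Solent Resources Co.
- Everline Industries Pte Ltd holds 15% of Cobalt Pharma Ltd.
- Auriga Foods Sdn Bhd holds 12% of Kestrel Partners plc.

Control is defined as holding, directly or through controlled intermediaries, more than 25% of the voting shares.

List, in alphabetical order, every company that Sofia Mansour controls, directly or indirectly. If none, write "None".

Sofia holds 79% of Everline, so Sofia controls Everline.
Everline and Sofia together hold 55% + 43% = 98% of Solent, so Sofia controls Solent.
No other company's threshold is met.

Everline Industries Pte Ltd, Solent Resources Co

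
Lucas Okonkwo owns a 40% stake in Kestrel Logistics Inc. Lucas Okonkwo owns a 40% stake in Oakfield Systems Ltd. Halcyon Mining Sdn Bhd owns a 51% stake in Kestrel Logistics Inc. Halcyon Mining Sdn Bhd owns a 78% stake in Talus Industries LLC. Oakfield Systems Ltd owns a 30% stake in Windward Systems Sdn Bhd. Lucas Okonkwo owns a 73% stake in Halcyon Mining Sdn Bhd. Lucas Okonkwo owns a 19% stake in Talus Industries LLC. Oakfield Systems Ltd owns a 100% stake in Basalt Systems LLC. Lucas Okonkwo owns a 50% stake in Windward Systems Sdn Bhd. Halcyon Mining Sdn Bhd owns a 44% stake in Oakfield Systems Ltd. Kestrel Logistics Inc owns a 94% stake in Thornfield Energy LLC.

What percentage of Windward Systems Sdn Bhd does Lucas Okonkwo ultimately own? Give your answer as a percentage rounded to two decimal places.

71.64%

Lucas reaches Windward along 3 paths.
Via Oakfield: 40% × 30% = 12%.
Via Halcyon → Oakfield: 73% × 44% × 30% = 9.636%.
Direct stake: 50% = 50%.
Total: 12% + 9.636% + 50% = 71.636%.
Rounded: 71.64%.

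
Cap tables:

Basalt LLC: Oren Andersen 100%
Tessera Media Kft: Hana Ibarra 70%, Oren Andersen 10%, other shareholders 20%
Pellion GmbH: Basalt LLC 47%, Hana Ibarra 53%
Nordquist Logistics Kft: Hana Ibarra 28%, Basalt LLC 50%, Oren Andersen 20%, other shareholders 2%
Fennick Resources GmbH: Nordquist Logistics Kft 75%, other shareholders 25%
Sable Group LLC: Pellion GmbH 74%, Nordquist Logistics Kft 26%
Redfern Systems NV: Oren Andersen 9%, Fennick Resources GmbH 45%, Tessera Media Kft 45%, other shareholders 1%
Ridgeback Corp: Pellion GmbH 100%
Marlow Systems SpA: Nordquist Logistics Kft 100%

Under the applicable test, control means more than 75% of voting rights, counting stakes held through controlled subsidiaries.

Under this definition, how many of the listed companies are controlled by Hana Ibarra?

Hana's largest direct stake is 70% in Tessera, which does not meet the threshold.
Hana controls 0 companies.

0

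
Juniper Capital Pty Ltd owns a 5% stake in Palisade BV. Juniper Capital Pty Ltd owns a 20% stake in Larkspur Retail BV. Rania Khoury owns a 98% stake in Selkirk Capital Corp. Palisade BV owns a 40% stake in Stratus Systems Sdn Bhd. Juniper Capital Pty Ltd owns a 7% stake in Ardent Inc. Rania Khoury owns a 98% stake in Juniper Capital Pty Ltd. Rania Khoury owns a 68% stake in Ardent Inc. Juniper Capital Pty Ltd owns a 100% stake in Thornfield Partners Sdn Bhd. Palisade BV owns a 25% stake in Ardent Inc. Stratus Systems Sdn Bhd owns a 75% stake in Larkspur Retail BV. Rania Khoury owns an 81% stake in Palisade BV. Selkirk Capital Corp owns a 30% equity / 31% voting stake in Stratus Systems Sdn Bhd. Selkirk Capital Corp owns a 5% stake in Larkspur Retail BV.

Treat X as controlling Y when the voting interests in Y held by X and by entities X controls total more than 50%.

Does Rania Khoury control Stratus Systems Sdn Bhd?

Rania holds 98% of Selkirk, so Rania controls Selkirk.
Rania holds 98% of Juniper, so Rania controls Juniper.
Rania and Juniper together hold 81% + 5% = 86% of Palisade, so Rania controls Palisade.
Selkirk and Palisade together hold 31% + 40% = 71% of Stratus, so Rania controls Stratus.

Yes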